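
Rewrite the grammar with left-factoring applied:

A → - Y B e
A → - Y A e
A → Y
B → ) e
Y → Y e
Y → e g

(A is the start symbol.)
A → - Y A'
A' → B e
A' → A e
A → Y
B → ) e
Y → Y e
Y → e g

Left-factoring transforms A → αβ₁ | αβ₂ into A → αA' and A' → β₁ | β₂
(α is the longest common prefix among the alternatives). Repeat until
no nonterminal has two alternatives with a common prefix.

Round 1: A has alternatives sharing prefix '- Y'. Introduce A': A → - Y A'
  Add: A' → B e
  Add: A' → A e

No remaining common prefixes — done.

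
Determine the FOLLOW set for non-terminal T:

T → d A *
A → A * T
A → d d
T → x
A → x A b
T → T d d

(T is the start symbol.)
{ $, '*', 'b', 'd' }

To compute FOLLOW(T), find every occurrence of T on a right-hand side N → α T β: add FIRST(β) \ {ε}, and if β is empty or nullable also add FOLLOW(N). Iterate to a fixed point.

T is the start symbol, so $ ∈ FOLLOW(T).
In A → A * T: T is at the end, add FOLLOW(A)
In T → T d d: T is followed by d d, add FIRST(d d) \ {ε} = { 'd' }

The FOLLOW sets referred to above (computed the same way, to a fixed point):
  FOLLOW(A) = { '*', 'b' }

Taking the union: FOLLOW(T) = { $, '*', 'b', 'd' }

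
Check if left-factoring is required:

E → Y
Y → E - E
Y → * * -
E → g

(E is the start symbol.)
Left-factoring is needed when two productions for the same non-terminal
share a common prefix on the right-hand side.

Productions for E:
  E → Y
  E → g
Productions for Y:
  Y → E - E
  Y → * * -

No common prefixes found.

Answer: No, left-factoring is not needed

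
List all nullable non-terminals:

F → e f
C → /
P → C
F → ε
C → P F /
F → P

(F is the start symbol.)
A non-terminal is nullable if it can derive ε (the empty string): either it has an ε-production, or it has a production whose right-hand side consists entirely of nullable non-terminals.

ε-productions: F → ε
So F is immediately nullable.
No further non-terminal can be added: every production for the remaining non-terminals contains a terminal or a non-nullable non-terminal.
Nullable = { 'F' }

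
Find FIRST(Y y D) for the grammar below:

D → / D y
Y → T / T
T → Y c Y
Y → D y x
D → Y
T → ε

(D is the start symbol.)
{ '/' }

FIRST sets of the non-terminals involved (from the grammar, by fixed-point iteration):
  FIRST(Y) = { '/' }

To compute FIRST(Y y D), process the symbols left to right:
Symbol Y is a non-terminal. Add FIRST(Y) \ {ε} = { '/' }
Y is not nullable (ε ∉ FIRST(Y)), so stop here.
FIRST(Y y D) = { '/' }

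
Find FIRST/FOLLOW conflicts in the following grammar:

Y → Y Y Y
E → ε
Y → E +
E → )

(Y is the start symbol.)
No FIRST/FOLLOW conflicts.

A FIRST/FOLLOW conflict occurs when a non-terminal N has a nullable alternative N → β (β ⇒* ε) and another alternative N → α with FIRST(α) ∩ FOLLOW(N) ≠ ∅: on such a lookahead the parser cannot decide between expanding α and letting N vanish via β.

Nullable non-terminals: E.

E: nullable alternative(s) E → ε; FOLLOW(E) = { '+' }
  E → ε: FIRST \ {ε} = { } — this is the only nullable alternative, skip
  E → ): FIRST \ {ε} = { ')' } — disjoint from FOLLOW(E)

Y has no nullable alternative, so no FIRST/FOLLOW check is needed there.

No FIRST/FOLLOW conflicts found.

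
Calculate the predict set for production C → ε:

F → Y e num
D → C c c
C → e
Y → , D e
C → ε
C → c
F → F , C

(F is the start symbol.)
PREDICT(C → ε) = (FIRST(RHS) \ {ε}) ∪ (FOLLOW(C) if ε ∈ FIRST(RHS), i.e. RHS ⇒* ε)
The right-hand side is ε (FIRST(ε) = { ε }), so the predict set is FOLLOW(C) = { $, ',', 'c' }
PREDICT(C → ε) = { $, ',', 'c' }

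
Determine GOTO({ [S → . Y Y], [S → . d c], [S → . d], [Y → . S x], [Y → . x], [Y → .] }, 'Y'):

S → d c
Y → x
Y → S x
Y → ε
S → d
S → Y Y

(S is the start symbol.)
GOTO(I, 'Y') = CLOSURE({ [A → αX.β] : [A → α.Xβ] ∈ I, X = 'Y' })

Items with dot before 'Y', with the dot advanced:
  [S → . Y Y] → [S → Y . Y]
Closure of the advanced items:
  [S → Y . Y] has the dot before Y: add [Y → . x], [Y → . S x], [Y → .]
  [Y → . S x] has the dot before S: add [S → . d c], [S → . d], [S → . Y Y]

GOTO = { [S → . Y Y], [S → . d c], [S → . d], [S → Y . Y], [Y → . S x], [Y → . x], [Y → .] }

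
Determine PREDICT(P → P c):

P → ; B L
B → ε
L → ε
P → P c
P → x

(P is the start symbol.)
PREDICT(P → P c) = (FIRST(RHS) \ {ε}) ∪ (FOLLOW(P) if ε ∈ FIRST(RHS), i.e. RHS ⇒* ε)
FIRST(P) = { ';', 'x' }
FIRST(P c) = { ';', 'x' }
ε ∉ FIRST(P c), so FOLLOW(P) is not added.
PREDICT(P → P c) = { ';', 'x' }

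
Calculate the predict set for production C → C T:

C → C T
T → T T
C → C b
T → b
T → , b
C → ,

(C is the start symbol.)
{ ',' }

PREDICT(C → C T) = (FIRST(RHS) \ {ε}) ∪ (FOLLOW(C) if ε ∈ FIRST(RHS), i.e. RHS ⇒* ε)
FIRST(C) = { ',' }
FIRST(C T) = { ',' }
ε ∉ FIRST(C T), so FOLLOW(C) is not added.
PREDICT(C → C T) = { ',' }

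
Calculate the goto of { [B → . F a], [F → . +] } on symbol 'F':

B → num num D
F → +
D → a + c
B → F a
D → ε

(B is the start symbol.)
{ [B → F . a] }

GOTO(I, 'F') = CLOSURE({ [A → αX.β] : [A → α.Xβ] ∈ I, X = 'F' })

Items with dot before 'F', with the dot advanced:
  [B → . F a] → [B → F . a]
Closure adds nothing (no advanced item has the dot before a non-terminal).

GOTO = { [B → F . a] }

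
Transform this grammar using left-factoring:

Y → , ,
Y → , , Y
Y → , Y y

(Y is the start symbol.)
Y → , Y'
Y' → , Y''
Y'' → ε
Y'' → Y
Y' → Y y

Left-factoring transforms A → αβ₁ | αβ₂ into A → αA' and A' → β₁ | β₂
(α is the longest common prefix among the alternatives). Repeat until
no nonterminal has two alternatives with a common prefix.

Round 1: Y has alternatives sharing prefix ','. Introduce Y': Y → , Y'
  Add: Y' → ,
  Add: Y' → , Y
  Add: Y' → Y y

Round 2: Y' has alternatives sharing prefix ','. Introduce Y'': Y' → , Y''
  Add: Y'' → ε
  Add: Y'' → Y

No remaining common prefixes — done.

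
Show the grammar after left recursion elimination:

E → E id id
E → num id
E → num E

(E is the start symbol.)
E → num id E'
E → num E E'
E' → id id E'
E' → ε

E is directly left-recursive. The standard transformation for
  A → A α₁ | ... | A α_m | β₁ | ... | β_n
is
  A  → β₁ A' | ... | β_n A'
  A' → α₁ A' | ... | α_m A' | ε

E → num id becomes E → num id E'
E → num E becomes E → num E E'
E → E id id becomes E' → id id E'
Add E' → ε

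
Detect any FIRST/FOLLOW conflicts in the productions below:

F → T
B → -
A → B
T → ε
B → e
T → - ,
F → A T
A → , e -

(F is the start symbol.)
No FIRST/FOLLOW conflicts.

Nullable non-terminals: F, T.
FIRST sets used below: FIRST(T) = { '-', ε }, FIRST(A) = { ',', '-', 'e' }

F: nullable alternative(s) F → T; FOLLOW(F) = { $ }
  F → T: FIRST \ {ε} = { '-' } — this is the only nullable alternative, skip
  F → A T: FIRST \ {ε} = { ',', '-', 'e' } — disjoint from FOLLOW(F)

T: nullable alternative(s) T → ε; FOLLOW(T) = { $ }
  T → ε: FIRST \ {ε} = { } — this is the only nullable alternative, skip
  T → - ,: FIRST \ {ε} = { '-' } — disjoint from FOLLOW(T)

A, B have no nullable alternative, so no FIRST/FOLLOW check is needed there.

No FIRST/FOLLOW conflicts found.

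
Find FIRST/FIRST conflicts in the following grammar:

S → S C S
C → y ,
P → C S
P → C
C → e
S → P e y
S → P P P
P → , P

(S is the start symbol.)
FIRST sets of the non-terminals at (or reachable through a nullable prefix from) the front of some alternative:
  FIRST(S) = { ',', 'e', 'y' }
  FIRST(P) = { ',', 'e', 'y' }
  FIRST(C) = { 'e', 'y' }

Productions for S:
  S → S C S: FIRST = { ',', 'e', 'y' }
  S → P e y: FIRST = { ',', 'e', 'y' }
  S → P P P: FIRST = { ',', 'e', 'y' }
Productions for C:
  C → y ,: FIRST = { 'y' }
  C → e: FIRST = { 'e' }
Productions for P:
  P → C S: FIRST = { 'e', 'y' }
  P → C: FIRST = { 'e', 'y' }
  P → , P: FIRST = { ',' }

Conflict for S: S → S C S and S → P e y
  Overlap: { ',', 'e', 'y' }
Conflict for S: S → S C S and S → P P P
  Overlap: { ',', 'e', 'y' }
Conflict for S: S → P e y and S → P P P
  Overlap: { ',', 'e', 'y' }
Conflict for P: P → C S and P → C
  Overlap: { 'e', 'y' }

Answer: Yes. S → S C S / S → P e y on { ',', 'e', 'y' }; S → S C S / S → P P P on { ',', 'e', 'y' }; S → P e y / S → P P P on { ',', 'e', 'y' }; P → C S / P → C on { 'e', 'y' }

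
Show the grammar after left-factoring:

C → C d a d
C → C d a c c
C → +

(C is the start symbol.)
Left-factoring transforms A → αβ₁ | αβ₂ into A → αA' and A' → β₁ | β₂
(α is the longest common prefix among the alternatives). Repeat until
no nonterminal has two alternatives with a common prefix.

Round 1: C has alternatives sharing prefix 'C d a'. Introduce C': C → C d a C'
  Add: C' → d
  Add: C' → c c

No remaining common prefixes — done.

Resulting grammar:
C → C d a C'
C' → d
C' → c c
C → +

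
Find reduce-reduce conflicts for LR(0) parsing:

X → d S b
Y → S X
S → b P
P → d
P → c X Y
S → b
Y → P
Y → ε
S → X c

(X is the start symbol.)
No reduce-reduce conflicts

A reduce-reduce conflict occurs when an LR(0) state has two complete items [A → α .] and [B → β .] — both call for a reduction, and with no lookahead the parser cannot choose between them.

Augment with X' → X and build the canonical LR(0) collection (I0 = CLOSURE({[X' → . X]}), then GOTO on every symbol after a dot until no new states appear). It has 17 states:
  I0: { [X → . d S b], [X' → . X] }  — shift
  I1: { [X' → X .] }  — accept
  I2: { [S → . X c], [S → . b P], [S → . b], [X → . d S b], [X → d . S b] }  — shift
  I3: { [X → d S . b] }  — shift
  I4: { [S → X . c] }  — shift
  I5: { [P → . c X Y], [P → . d], [S → b . P], [S → b .] }  — shift, reduce
  I6: { [S → b P .] }  — reduce
  I7: { [P → c . X Y], [X → . d S b] }  — shift
  I8: { [P → d .] }  — reduce
  I9: { [P → . c X Y], [P → . d], [P → c X . Y], [S → . X c], [S → . b P], [S → . b], [X → . d S b], [Y → . P], [Y → . S X], [Y → .] }  — shift, reduce
  I10: { [Y → P .] }  — reduce
  I11: { [X → . d S b], [Y → S . X] }  — shift
  I12: { [P → c X Y .] }  — reduce
  I13: { [P → d .], [S → . X c], [S → . b P], [S → . b], [X → . d S b], [X → d . S b] }  — shift, reduce
  I14: { [Y → S X .] }  — reduce
  I15: { [S → X c .] }  — reduce
  I16: { [X → d S b .] }  — reduce

No state contains more than one complete item.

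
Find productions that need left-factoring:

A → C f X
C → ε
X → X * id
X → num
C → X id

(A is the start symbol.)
No, left-factoring is not needed

Left-factoring is needed when two productions for the same non-terminal
share a common prefix on the right-hand side.

Productions for C:
  C → ε
  C → X id
Productions for X:
  X → X * id
  X → num

No common prefixes found.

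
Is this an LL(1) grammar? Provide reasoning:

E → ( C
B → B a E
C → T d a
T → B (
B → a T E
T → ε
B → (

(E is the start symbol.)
No. Predict set conflict for B: { 'a' }

A grammar is LL(1) if for each non-terminal N with multiple productions, the predict sets of those productions are pairwise disjoint, where PREDICT(N → α) = (FIRST(α) \ {ε}) ∪ (FOLLOW(N) if α ⇒* ε).

Relevant sets:
  FIRST(B) = { '(', 'a' }
  FOLLOW(T) = { '(', 'd' }

For B:
  PREDICT(B → B a E) = { '(', 'a' }
  PREDICT(B → a T E) = { 'a' }
  PREDICT(B → '(') = { '(' }
For T:
  PREDICT(T → B '(') = { '(', 'a' }
  PREDICT(T → ε) = { '(', 'd' }
E, C have a single production, so nothing to check there.

Conflict found: Predict set conflict for B: { 'a' }
The grammar is NOT LL(1).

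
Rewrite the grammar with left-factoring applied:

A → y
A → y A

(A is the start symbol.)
Left-factoring transforms A → αβ₁ | αβ₂ into A → αA' and A' → β₁ | β₂
(α is the longest common prefix among the alternatives). Repeat until
no nonterminal has two alternatives with a common prefix.

Round 1: A has alternatives sharing prefix 'y'. Introduce A': A → y A'
  Add: A' → ε
  Add: A' → A

No remaining common prefixes — done.

Resulting grammar:
A → y A'
A' → ε
A' → A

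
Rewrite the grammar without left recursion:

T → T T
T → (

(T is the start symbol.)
T is directly left-recursive. The standard transformation for
  A → A α₁ | ... | A α_m | β₁ | ... | β_n
is
  A  → β₁ A' | ... | β_n A'
  A' → α₁ A' | ... | α_m A' | ε

T → ( becomes T → ( T'
T → T T becomes T' → T T'
Add T' → ε

Resulting grammar:
T → ( T'
T' → T T'
T' → ε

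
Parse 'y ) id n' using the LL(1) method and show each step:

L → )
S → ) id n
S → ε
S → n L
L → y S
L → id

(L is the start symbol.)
LL(1) parsing maintains a stack (initially the start symbol over $) and the input. At each step: if the stack top is a terminal, match it against the current input token; if it is a non-terminal N, replace it with the RHS of M[N, lookahead] (the unique production whose predict set contains the lookahead).

Stack is shown with the top on the left.

Stack     Input       Action
----------------------------
L $       y ) id n $  output L → y S
y S $     y ) id n $  match 'y'
S $       ) id n $    output S → ) id n
) id n $  ) id n $    match ')'
id n $    id n $      match 'id'
n $       n $         match 'n'
$         $           accept

The string is accepted.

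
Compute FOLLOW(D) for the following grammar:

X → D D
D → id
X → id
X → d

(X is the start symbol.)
{ $, 'id' }

In X → D D: D is followed by D, add FIRST(D) \ {ε} = { 'id' }
In X → D D: D is at the end, add FOLLOW(X)

The FOLLOW sets referred to above (computed the same way, to a fixed point):
  FOLLOW(X) = { $ }

Taking the union: FOLLOW(D) = { $, 'id' }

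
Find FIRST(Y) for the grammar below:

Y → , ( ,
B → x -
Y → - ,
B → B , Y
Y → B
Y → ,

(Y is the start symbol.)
{ ',', '-', 'x' }

To compute FIRST(Y), examine every production with Y on the left-hand side, reading each right-hand side left to right until a non-nullable symbol is reached.

FIRST sets of the other non-terminals involved (by the same procedure, iterated to a fixed point):
  FIRST(B) = { 'x' }

From Y → , ( ,:
  - ',' is a terminal: add ',' and stop
From Y → - ,:
  - '-' is a terminal: add '-' and stop
From Y → B:
  - B is a non-terminal: add FIRST(B) \ {ε} = { 'x' }
    B is not nullable, so stop
From Y → ,:
  - ',' is a terminal: add ',' and stop

Collecting: FIRST(Y) = { ',', '-', 'x' }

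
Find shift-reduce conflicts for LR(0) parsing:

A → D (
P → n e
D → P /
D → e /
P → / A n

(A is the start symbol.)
A shift-reduce conflict occurs when an LR(0) state has both:
  - a complete (reduce) item [A → α .] (dot at the end), and
  - a shift item [B → β . c γ] (dot before a terminal).

Augment with A' → A and build the canonical LR(0) collection (I0 = CLOSURE({[A' → . A]}), then GOTO on every symbol after a dot until no new states appear). It has 13 states:
  I0: { [A → . D (], [A' → . A], [D → . P /], [D → . e /], [P → . / A n], [P → . n e] }  — shift
  I1: { [A → . D (], [D → . P /], [D → . e /], [P → . / A n], [P → . n e], [P → / . A n] }  — shift
  I2: { [A' → A .] }  — accept
  I3: { [A → D . (] }  — shift
  I4: { [D → P . /] }  — shift
  I5: { [D → e . /] }  — shift
  I6: { [P → n . e] }  — shift
  I7: { [P → n e .] }  — reduce
  I8: { [D → e / .] }  — reduce
  I9: { [D → P / .] }  — reduce
  I10: { [A → D ( .] }  — reduce
  I11: { [P → / A . n] }  — shift
  I12: { [P → / A n .] }  — reduce

No state contains both a complete item and a shift item.

Answer: No shift-reduce conflicts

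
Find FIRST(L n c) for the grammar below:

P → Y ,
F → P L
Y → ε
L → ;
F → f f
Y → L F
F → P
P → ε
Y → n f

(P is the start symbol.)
{ ';' }

FIRST sets of the non-terminals involved (from the grammar, by fixed-point iteration):
  FIRST(L) = { ';' }

To compute FIRST(L n c), process the symbols left to right:
Symbol L is a non-terminal. Add FIRST(L) \ {ε} = { ';' }
L is not nullable (ε ∉ FIRST(L)), so stop here.
FIRST(L n c) = { ';' }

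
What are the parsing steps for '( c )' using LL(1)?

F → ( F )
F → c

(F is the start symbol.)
Stack is shown with the top on the left.

Stack    Input    Action
------------------------
F $      ( c ) $  output F → ( F )
( F ) $  ( c ) $  match '('
F ) $    c ) $    output F → c
c ) $    c ) $    match 'c'
) $      ) $      match ')'
$        $        accept

The string is accepted.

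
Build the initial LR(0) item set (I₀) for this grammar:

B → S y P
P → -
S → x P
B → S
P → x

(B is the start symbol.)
{ [B → . S y P], [B → . S], [B' → . B], [S → . x P] }

First, augment the grammar with B' → B
I₀ = CLOSURE({ [B' → . B] }):
  [B' → . B] has the dot before B: add [B → . S y P], [B → . S]
  [B → . S y P] has the dot before S: add [S → . x P]
No further items can be added.

I₀ = { [B → . S y P], [B → . S], [B' → . B], [S → . x P] }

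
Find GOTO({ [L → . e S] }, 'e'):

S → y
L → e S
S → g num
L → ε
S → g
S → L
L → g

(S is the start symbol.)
GOTO(I, 'e') = CLOSURE({ [A → αX.β] : [A → α.Xβ] ∈ I, X = 'e' })

Items with dot before 'e', with the dot advanced:
  [L → . e S] → [L → e . S]
Closure of the advanced items:
  [L → e . S] has the dot before S: add [S → . y], [S → . g num], [S → . g], [S → . L]
  [S → . L] has the dot before L: add [L → . e S], [L → .], [L → . g]

GOTO = { [L → . e S], [L → . g], [L → .], [L → e . S], [S → . L], [S → . g num], [S → . g], [S → . y] }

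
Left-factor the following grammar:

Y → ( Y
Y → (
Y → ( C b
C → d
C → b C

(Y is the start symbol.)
Y → ( Y'
Y' → Y
Y' → ε
Y' → C b
C → d
C → b C

Left-factoring transforms A → αβ₁ | αβ₂ into A → αA' and A' → β₁ | β₂
(α is the longest common prefix among the alternatives). Repeat until
no nonterminal has two alternatives with a common prefix.

Round 1: Y has alternatives sharing prefix '('. Introduce Y': Y → ( Y'
  Add: Y' → Y
  Add: Y' → ε
  Add: Y' → C b

No remaining common prefixes — done.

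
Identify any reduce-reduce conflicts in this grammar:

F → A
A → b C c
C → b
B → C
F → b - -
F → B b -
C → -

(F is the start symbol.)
No reduce-reduce conflicts

Augment with F' → F and build the canonical LR(0) collection (I0 = CLOSURE({[F' → . F]}), then GOTO on every symbol after a dot until no new states appear). It has 14 states:
  I0: { [A → . b C c], [B → . C], [C → . -], [C → . b], [F → . A], [F → . B b -], [F → . b - -], [F' → . F] }  — shift
  I1: { [C → - .] }  — reduce
  I2: { [F → A .] }  — reduce
  I3: { [F → B . b -] }  — shift
  I4: { [B → C .] }  — reduce
  I5: { [F' → F .] }  — accept
  I6: { [A → b . C c], [C → . -], [C → . b], [C → b .], [F → b . - -] }  — shift, reduce
  I7: { [C → - .], [F → b - . -] }  — shift, reduce
  I8: { [A → b C . c] }  — shift
  I9: { [C → b .] }  — reduce
  I10: { [A → b C c .] }  — reduce
  I11: { [F → b - - .] }  — reduce
  I12: { [F → B b . -] }  — shift
  I13: { [F → B b - .] }  — reduce

No state contains more than one complete item.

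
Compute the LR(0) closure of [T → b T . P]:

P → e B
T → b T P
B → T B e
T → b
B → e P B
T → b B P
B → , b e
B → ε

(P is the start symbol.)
To compute CLOSURE, for each item [A → α.Bβ] where B is a non-terminal, add [B → .γ] for all productions B → γ; repeat for the newly added items until nothing changes.

Start with: [T → b T . P]
  [T → b T . P] has the dot before P: add [P → . e B]
No further items can be added.

CLOSURE = { [P → . e B], [T → b T . P] }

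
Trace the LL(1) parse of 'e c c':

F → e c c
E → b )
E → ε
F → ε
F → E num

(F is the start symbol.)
LL(1) parsing maintains a stack (initially the start symbol over $) and the input. At each step: if the stack top is a terminal, match it against the current input token; if it is a non-terminal N, replace it with the RHS of M[N, lookahead] (the unique production whose predict set contains the lookahead).

Stack is shown with the top on the left.

Stack    Input    Action
------------------------
F $      e c c $  output F → e c c
e c c $  e c c $  match 'e'
c c $    c c $    match 'c'
c $      c $      match 'c'
$        $        accept

The string is accepted.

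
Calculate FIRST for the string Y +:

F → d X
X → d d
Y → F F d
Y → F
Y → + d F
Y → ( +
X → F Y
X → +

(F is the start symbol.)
FIRST sets of the non-terminals involved (from the grammar, by fixed-point iteration):
  FIRST(Y) = { '(', '+', 'd' }

To compute FIRST(Y +), process the symbols left to right:
Symbol Y is a non-terminal. Add FIRST(Y) \ {ε} = { '(', '+', 'd' }
Y is not nullable (ε ∉ FIRST(Y)), so stop here.
FIRST(Y +) = { '(', '+', 'd' }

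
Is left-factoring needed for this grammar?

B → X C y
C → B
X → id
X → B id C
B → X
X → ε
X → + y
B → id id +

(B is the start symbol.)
Left-factoring is needed when two productions for the same non-terminal
share a common prefix on the right-hand side.

Productions for B:
  B → X C y
  B → X
  B → id id +
Productions for X:
  X → id
  X → B id C
  X → ε
  X → + y

Found common prefix 'X' in productions for B

Answer: Yes, B has productions with common prefix 'X'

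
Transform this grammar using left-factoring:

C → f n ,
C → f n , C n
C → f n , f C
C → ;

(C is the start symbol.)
Left-factoring transforms A → αβ₁ | αβ₂ into A → αA' and A' → β₁ | β₂
(α is the longest common prefix among the alternatives). Repeat until
no nonterminal has two alternatives with a common prefix.

Round 1: C has alternatives sharing prefix 'f n ,'. Introduce C': C → f n , C'
  Add: C' → ε
  Add: C' → C n
  Add: C' → f C

No remaining common prefixes — done.

Resulting grammar:
C → f n , C'
C' → ε
C' → C n
C' → f C
C → ;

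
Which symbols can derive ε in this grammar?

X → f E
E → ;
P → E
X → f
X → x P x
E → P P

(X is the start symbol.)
A non-terminal is nullable if it can derive ε (the empty string): either it has an ε-production, or it has a production whose right-hand side consists entirely of nullable non-terminals.

There are no ε-productions, so no non-terminal can derive ε.
No non-terminals are nullable.

Answer: None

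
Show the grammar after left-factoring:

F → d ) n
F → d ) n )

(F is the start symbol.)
Left-factoring transforms A → αβ₁ | αβ₂ into A → αA' and A' → β₁ | β₂
(α is the longest common prefix among the alternatives). Repeat until
no nonterminal has two alternatives with a common prefix.

Round 1: F has alternatives sharing prefix 'd ) n'. Introduce F': F → d ) n F'
  Add: F' → ε
  Add: F' → )

No remaining common prefixes — done.

Resulting grammar:
F → d ) n F'
F' → ε
F' → )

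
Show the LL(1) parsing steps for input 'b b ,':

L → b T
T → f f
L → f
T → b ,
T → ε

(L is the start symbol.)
LL(1) parsing maintains a stack (initially the start symbol over $) and the input. At each step: if the stack top is a terminal, match it against the current input token; if it is a non-terminal N, replace it with the RHS of M[N, lookahead] (the unique production whose predict set contains the lookahead).

Stack is shown with the top on the left.

Stack  Input    Action
----------------------
L $    b b , $  output L → b T
b T $  b b , $  match 'b'
T $    b , $    output T → b ,
b , $  b , $    match 'b'
, $    , $      match ','
$      $        accept

The string is accepted.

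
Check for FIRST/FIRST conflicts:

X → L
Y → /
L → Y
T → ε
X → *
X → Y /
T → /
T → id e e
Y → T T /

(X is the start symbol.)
A FIRST/FIRST conflict occurs when two productions N → α and N → β for the same non-terminal have FIRST(α) ∩ FIRST(β) ≠ ∅ (with ε ∈ FIRST of a nullable right-hand side, so two nullable alternatives also conflict).

FIRST sets of the non-terminals at (or reachable through a nullable prefix from) the front of some alternative:
  FIRST(L) = { '/', 'id' }
  FIRST(Y) = { '/', 'id' }
  FIRST(T) = { '/', 'id', ε }

Productions for X:
  X → L: FIRST = { '/', 'id' }
  X → *: FIRST = { '*' }
  X → Y /: FIRST = { '/', 'id' }
Productions for Y:
  Y → /: FIRST = { '/' }
  Y → T T /: FIRST = { '/', 'id' }
Productions for T:
  T → ε: FIRST = { ε }
  T → /: FIRST = { '/' }
  T → id e e: FIRST = { 'id' }
L has only one production, so no FIRST/FIRST conflict is possible there.

Conflict for X: X → L and X → Y /
  Overlap: { '/', 'id' }
Conflict for Y: Y → / and Y → T T /
  Overlap: { '/' }

Answer: Yes. X → L / X → Y '/' on { '/', 'id' }; Y → '/' / Y → T T '/' on { '/' }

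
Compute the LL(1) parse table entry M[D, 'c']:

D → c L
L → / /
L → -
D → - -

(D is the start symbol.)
To find M[D, 'c'], we find productions for D where 'c' is in the predict set (PREDICT(N → α) = (FIRST(α) \ {ε}) ∪ (FOLLOW(N) if α ⇒* ε)).

D → c L: PREDICT = { 'c' }
  'c' is in predict set, so this production goes in M[D, 'c']
D → - -: PREDICT = { '-' }

M[D, 'c'] = D → c L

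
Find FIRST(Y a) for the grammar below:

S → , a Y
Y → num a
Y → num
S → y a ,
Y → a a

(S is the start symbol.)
{ 'a', 'num' }

FIRST sets of the non-terminals involved (from the grammar, by fixed-point iteration):
  FIRST(Y) = { 'a', 'num' }

To compute FIRST(Y a), process the symbols left to right:
Symbol Y is a non-terminal. Add FIRST(Y) \ {ε} = { 'a', 'num' }
Y is not nullable (ε ∉ FIRST(Y)), so stop here.
FIRST(Y a) = { 'a', 'num' }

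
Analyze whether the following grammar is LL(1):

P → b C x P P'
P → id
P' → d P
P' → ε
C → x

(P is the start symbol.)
No. Predict set conflict for P': { 'd' }

A grammar is LL(1) if for each non-terminal N with multiple productions, the predict sets of those productions are pairwise disjoint, where PREDICT(N → α) = (FIRST(α) \ {ε}) ∪ (FOLLOW(N) if α ⇒* ε).

Relevant sets:
  FOLLOW(P') = { $, 'd' }

For P:
  PREDICT(P → b C x P P') = { 'b' }
  PREDICT(P → id) = { 'id' }
For P':
  PREDICT(P' → d P) = { 'd' }
  PREDICT(P' → ε) = { $, 'd' }
C has a single production, so nothing to check there.

Conflict found: Predict set conflict for P': { 'd' }
The grammar is NOT LL(1).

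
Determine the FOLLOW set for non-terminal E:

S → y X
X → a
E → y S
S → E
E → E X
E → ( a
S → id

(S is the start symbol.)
{ $, 'a' }

To compute FOLLOW(E), find every occurrence of E on a right-hand side N → α E β: add FIRST(β) \ {ε}, and if β is empty or nullable also add FOLLOW(N). Iterate to a fixed point.

In S → E: E is at the end, add FOLLOW(S)
In E → E X: E is followed by X, add FIRST(X) \ {ε} = { 'a' }

The FOLLOW sets referred to above (computed the same way, to a fixed point):
  FOLLOW(S) = { $, 'a' }

Taking the union: FOLLOW(E) = { $, 'a' }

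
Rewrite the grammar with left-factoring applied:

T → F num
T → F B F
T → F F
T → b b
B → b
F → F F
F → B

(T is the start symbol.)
T → F T'
T' → num
T' → B F
T' → F
T → b b
B → b
F → F F
F → B

Left-factoring transforms A → αβ₁ | αβ₂ into A → αA' and A' → β₁ | β₂
(α is the longest common prefix among the alternatives). Repeat until
no nonterminal has two alternatives with a common prefix.

Round 1: T has alternatives sharing prefix 'F'. Introduce T': T → F T'
  Add: T' → num
  Add: T' → B F
  Add: T' → F

No remaining common prefixes — done.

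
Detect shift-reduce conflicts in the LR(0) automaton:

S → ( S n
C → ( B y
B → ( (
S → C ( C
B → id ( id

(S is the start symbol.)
Yes — I17: [B → ( ( .] vs [B → . ( (]

Augment with S' → S and build the canonical LR(0) collection (I0 = CLOSURE({[S' → . S]}), then GOTO on every symbol after a dot until no new states appear). It has 18 states:
  I0: { [C → . ( B y], [S → . ( S n], [S → . C ( C], [S' → . S] }  — shift
  I1: { [B → . ( (], [B → . id ( id], [C → ( . B y], [C → . ( B y], [S → ( . S n], [S → . ( S n], [S → . C ( C] }  — shift
  I2: { [S → C . ( C] }  — shift
  I3: { [S' → S .] }  — accept
  I4: { [C → . ( B y], [S → C ( . C] }  — shift
  I5: { [B → . ( (], [B → . id ( id], [C → ( . B y] }  — shift
  I6: { [S → C ( C .] }  — reduce
  I7: { [B → ( . (] }  — shift
  I8: { [C → ( B . y] }  — shift
  I9: { [B → id . ( id] }  — shift
  I10: { [B → id ( . id] }  — shift
  I11: { [B → id ( id .] }  — reduce
  I12: { [C → ( B y .] }  — reduce
  I13: { [B → ( ( .] }  — reduce
  I14: { [B → ( . (], [B → . ( (], [B → . id ( id], [C → ( . B y], [C → . ( B y], [S → ( . S n], [S → . ( S n], [S → . C ( C] }  — shift
  I15: { [S → ( S . n] }  — shift
  I16: { [S → ( S n .] }  — reduce
  I17: { [B → ( ( .], [B → ( . (], [B → . ( (], [B → . id ( id], [C → ( . B y], [C → . ( B y], [S → ( . S n], [S → . ( S n], [S → . C ( C] }  — shift, reduce

I17 contains reduce item [B → ( ( .] and shift items [B → . ( (], [B → ( . (], [B → . id ( id], [C → . ( B y], [S → . ( S n] — shift-reduce conflict.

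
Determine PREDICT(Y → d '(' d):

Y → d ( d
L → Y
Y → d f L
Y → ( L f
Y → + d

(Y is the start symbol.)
{ 'd' }

PREDICT(Y → d '(' d) = (FIRST(RHS) \ {ε}) ∪ (FOLLOW(Y) if ε ∈ FIRST(RHS), i.e. RHS ⇒* ε)
FIRST(d '(' d) = { 'd' }
ε ∉ FIRST(d '(' d), so FOLLOW(Y) is not added.
PREDICT(Y → d '(' d) = { 'd' }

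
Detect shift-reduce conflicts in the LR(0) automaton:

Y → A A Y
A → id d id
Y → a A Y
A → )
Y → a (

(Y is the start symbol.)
A shift-reduce conflict occurs when an LR(0) state has both:
  - a complete (reduce) item [A → α .] (dot at the end), and
  - a shift item [B → β . c γ] (dot before a terminal).

Augment with Y' → Y and build the canonical LR(0) collection (I0 = CLOSURE({[Y' → . Y]}), then GOTO on every symbol after a dot until no new states appear). It has 13 states:
  I0: { [A → . )], [A → . id d id], [Y → . A A Y], [Y → . a (], [Y → . a A Y], [Y' → . Y] }  — shift
  I1: { [A → ) .] }  — reduce
  I2: { [A → . )], [A → . id d id], [Y → A . A Y] }  — shift
  I3: { [Y' → Y .] }  — accept
  I4: { [A → . )], [A → . id d id], [Y → a . (], [Y → a . A Y] }  — shift
  I5: { [A → id . d id] }  — shift
  I6: { [A → id d . id] }  — shift
  I7: { [A → id d id .] }  — reduce
  I8: { [Y → a ( .] }  — reduce
  I9: { [A → . )], [A → . id d id], [Y → . A A Y], [Y → . a (], [Y → . a A Y], [Y → a A . Y] }  — shift
  I10: { [Y → a A Y .] }  — reduce
  I11: { [A → . )], [A → . id d id], [Y → . A A Y], [Y → . a (], [Y → . a A Y], [Y → A A . Y] }  — shift
  I12: { [Y → A A Y .] }  — reduce

No state contains both a complete item and a shift item.

Answer: No shift-reduce conflicts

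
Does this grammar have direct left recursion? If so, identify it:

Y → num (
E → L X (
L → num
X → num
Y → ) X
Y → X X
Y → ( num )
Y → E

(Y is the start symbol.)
Y → num (: starts with num
E → L X (: starts with L
L → num: starts with num
X → num: starts with num
Y → ) X: starts with ')'
Y → X X: starts with X
Y → ( num ): starts with '('
Y → E: starts with E

No direct left recursion found.

Answer: No direct left recursion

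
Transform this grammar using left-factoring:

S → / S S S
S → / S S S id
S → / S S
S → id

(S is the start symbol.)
Left-factoring transforms A → αβ₁ | αβ₂ into A → αA' and A' → β₁ | β₂
(α is the longest common prefix among the alternatives). Repeat until
no nonterminal has two alternatives with a common prefix.

Round 1: S has alternatives sharing prefix '/ S S'. Introduce S': S → / S S S'
  Add: S' → S
  Add: S' → S id
  Add: S' → ε

Round 2: S' has alternatives sharing prefix 'S'. Introduce S'': S' → S S''
  Add: S'' → ε
  Add: S'' → id

No remaining common prefixes — done.

Resulting grammar:
S → / S S S'
S' → S S''
S'' → ε
S'' → id
S' → ε
S → id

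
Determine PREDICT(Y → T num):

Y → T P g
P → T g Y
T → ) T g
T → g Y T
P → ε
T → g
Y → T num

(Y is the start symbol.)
PREDICT(Y → T num) = (FIRST(RHS) \ {ε}) ∪ (FOLLOW(Y) if ε ∈ FIRST(RHS), i.e. RHS ⇒* ε)
FIRST(T) = { ')', 'g' }
FIRST(T num) = { ')', 'g' }
ε ∉ FIRST(T num), so FOLLOW(Y) is not added.
PREDICT(Y → T num) = { ')', 'g' }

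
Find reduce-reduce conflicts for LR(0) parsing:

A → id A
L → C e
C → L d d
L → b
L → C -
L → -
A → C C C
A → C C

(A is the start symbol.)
Augment with A' → A and build the canonical LR(0) collection (I0 = CLOSURE({[A' → . A]}), then GOTO on every symbol after a dot until no new states appear). It has 15 states:
  I0: { [A → . C C C], [A → . C C], [A → . id A], [A' → . A], [C → . L d d], [L → . -], [L → . C -], [L → . C e], [L → . b] }  — shift
  I1: { [L → - .] }  — reduce
  I2: { [A' → A .] }  — accept
  I3: { [A → C . C C], [A → C . C], [C → . L d d], [L → . -], [L → . C -], [L → . C e], [L → . b], [L → C . -], [L → C . e] }  — shift
  I4: { [C → L . d d] }  — shift
  I5: { [L → b .] }  — reduce
  I6: { [A → . C C C], [A → . C C], [A → . id A], [A → id . A], [C → . L d d], [L → . -], [L → . C -], [L → . C e], [L → . b] }  — shift
  I7: { [A → id A .] }  — reduce
  I8: { [C → L d . d] }  — shift
  I9: { [C → L d d .] }  — reduce
  I10: { [L → - .], [L → C - .] }  — 2 reduces
  I11: { [A → C C . C], [A → C C .], [C → . L d d], [L → . -], [L → . C -], [L → . C e], [L → . b], [L → C . -], [L → C . e] }  — shift, reduce
  I12: { [L → C e .] }  — reduce
  I13: { [A → C C C .], [L → C . -], [L → C . e] }  — shift, reduce
  I14: { [L → C - .] }  — reduce

I10 contains complete items [L → - .], [L → C - .] — reduce-reduce conflict.

Answer: Yes — I10: [L → - .] vs [L → C - .]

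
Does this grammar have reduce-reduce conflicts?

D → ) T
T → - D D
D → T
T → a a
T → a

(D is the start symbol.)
No reduce-reduce conflicts

A reduce-reduce conflict occurs when an LR(0) state has two complete items [A → α .] and [B → β .] — both call for a reduction, and with no lookahead the parser cannot choose between them.

Augment with D' → D and build the canonical LR(0) collection (I0 = CLOSURE({[D' → . D]}), then GOTO on every symbol after a dot until no new states appear). It has 10 states:
  I0: { [D → . ) T], [D → . T], [D' → . D], [T → . - D D], [T → . a a], [T → . a] }  — shift
  I1: { [D → ) . T], [T → . - D D], [T → . a a], [T → . a] }  — shift
  I2: { [D → . ) T], [D → . T], [T → - . D D], [T → . - D D], [T → . a a], [T → . a] }  — shift
  I3: { [D' → D .] }  — accept
  I4: { [D → T .] }  — reduce
  I5: { [T → a . a], [T → a .] }  — shift, reduce
  I6: { [T → a a .] }  — reduce
  I7: { [D → . ) T], [D → . T], [T → - D . D], [T → . - D D], [T → . a a], [T → . a] }  — shift
  I8: { [T → - D D .] }  — reduce
  I9: { [D → ) T .] }  — reduce

No state contains more than one complete item.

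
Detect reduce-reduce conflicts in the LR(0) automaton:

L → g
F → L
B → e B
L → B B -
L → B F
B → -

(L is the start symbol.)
Augment with L' → L and build the canonical LR(0) collection (I0 = CLOSURE({[L' → . L]}), then GOTO on every symbol after a dot until no new states appear). It has 11 states:
  I0: { [B → . -], [B → . e B], [L → . B B -], [L → . B F], [L → . g], [L' → . L] }  — shift
  I1: { [B → - .] }  — reduce
  I2: { [B → . -], [B → . e B], [F → . L], [L → . B B -], [L → . B F], [L → . g], [L → B . B -], [L → B . F] }  — shift
  I3: { [L' → L .] }  — accept
  I4: { [B → . -], [B → . e B], [B → e . B] }  — shift
  I5: { [L → g .] }  — reduce
  I6: { [B → e B .] }  — reduce
  I7: { [B → . -], [B → . e B], [F → . L], [L → . B B -], [L → . B F], [L → . g], [L → B . B -], [L → B . F], [L → B B . -] }  — shift
  I8: { [L → B F .] }  — reduce
  I9: { [F → L .] }  — reduce
  I10: { [B → - .], [L → B B - .] }  — 2 reduces

I10 contains complete items [B → - .], [L → B B - .] — reduce-reduce conflict.

Answer: Yes — I10: [B → - .] vs [L → B B - .]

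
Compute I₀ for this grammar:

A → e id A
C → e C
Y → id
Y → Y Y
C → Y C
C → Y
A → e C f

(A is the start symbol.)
First, augment the grammar with A' → A
I₀ = CLOSURE({ [A' → . A] }):
  [A' → . A] has the dot before A: add [A → . e id A], [A → . e C f]
No further items can be added.

I₀ = { [A → . e C f], [A → . e id A], [A' → . A] }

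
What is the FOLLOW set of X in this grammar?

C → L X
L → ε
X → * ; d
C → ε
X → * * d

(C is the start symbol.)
{ $ }

To compute FOLLOW(X), find every occurrence of X on a right-hand side N → α X β: add FIRST(β) \ {ε}, and if β is empty or nullable also add FOLLOW(N). Iterate to a fixed point.

In C → L X: X is at the end, add FOLLOW(C)

The FOLLOW sets referred to above (computed the same way, to a fixed point):
  FOLLOW(C) = { $ }

Taking the union: FOLLOW(X) = { $ }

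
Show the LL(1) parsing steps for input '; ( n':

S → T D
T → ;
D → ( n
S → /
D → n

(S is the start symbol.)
Stack is shown with the top on the left.

Stack  Input    Action
----------------------
S $    ; ( n $  output S → T D
T D $  ; ( n $  output T → ;
; D $  ; ( n $  match ';'
D $    ( n $    output D → ( n
( n $  ( n $    match '('
n $    n $      match 'n'
$      $        accept

The string is accepted.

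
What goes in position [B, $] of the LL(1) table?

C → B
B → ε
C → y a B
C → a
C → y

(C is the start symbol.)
B → ε

To find M[B, $], we find productions for B where $ is in the predict set (PREDICT(N → α) = (FIRST(α) \ {ε}) ∪ (FOLLOW(N) if α ⇒* ε)).

Relevant sets:
  FOLLOW(B) = { $ }

B → ε: PREDICT = { $ }
  $ is in predict set, so this production goes in M[B, $]

M[B, $] = B → ε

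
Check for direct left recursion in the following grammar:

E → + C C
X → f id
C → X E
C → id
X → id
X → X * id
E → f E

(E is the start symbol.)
E → + C C: starts with '+'
X → f id: starts with f
C → X E: starts with X
C → id: starts with id
X → id: starts with id
X → X * id: LEFT RECURSIVE (starts with X)
E → f E: starts with f

The grammar has direct left recursion on: X.

Answer: Yes, X is left-recursive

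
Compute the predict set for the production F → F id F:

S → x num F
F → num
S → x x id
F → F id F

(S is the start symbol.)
PREDICT(F → F id F) = (FIRST(RHS) \ {ε}) ∪ (FOLLOW(F) if ε ∈ FIRST(RHS), i.e. RHS ⇒* ε)
FIRST(F) = { 'num' }
FIRST(F id F) = { 'num' }
ε ∉ FIRST(F id F), so FOLLOW(F) is not added.
PREDICT(F → F id F) = { 'num' }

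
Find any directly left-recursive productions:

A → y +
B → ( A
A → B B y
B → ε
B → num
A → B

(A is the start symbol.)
No direct left recursion

Direct left recursion occurs when N → N α for some non-terminal N (the right-hand side begins with the left-hand side itself).

A → y +: starts with y
B → ( A: starts with '('
A → B B y: starts with B
B → ε: starts with ε
B → num: starts with num
A → B: starts with B

No direct left recursion found.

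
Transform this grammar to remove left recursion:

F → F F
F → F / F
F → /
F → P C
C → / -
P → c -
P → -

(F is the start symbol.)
F is directly left-recursive. The standard transformation for
  A → A α₁ | ... | A α_m | β₁ | ... | β_n
is
  A  → β₁ A' | ... | β_n A'
  A' → α₁ A' | ... | α_m A' | ε

F → / becomes F → / F'
F → P C becomes F → P C F'
F → F F becomes F' → F F'
F → F / F becomes F' → / F F'
Add F' → ε

Productions for other non-terminals are unchanged:
  C → / -
  P → c -
  P → -

Resulting grammar:
F → / F'
F → P C F'
F' → F F'
F' → / F F'
F' → ε
C → / -
P → c -
P → -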